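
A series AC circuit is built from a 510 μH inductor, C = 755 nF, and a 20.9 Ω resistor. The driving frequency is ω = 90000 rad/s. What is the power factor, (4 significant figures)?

0.5567

X_L = ωL = 45.90 Ω
X_C = 1/(ωC) = 14.72 Ω
Net reactance X = X_L − X_C = 31.18 Ω
Z = 20.90 + j31.18 Ω
|Z| = √(20.90² + 31.18²) = 37.54 Ω
∠Z = arctan(31.18/20.90) = 56.17°
cos φ = cos(56.17°) = 0.5567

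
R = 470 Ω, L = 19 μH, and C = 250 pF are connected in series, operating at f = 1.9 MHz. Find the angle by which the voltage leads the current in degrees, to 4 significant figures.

-12.97°

ω = 2πf = 1.194e+07 rad/s
X_L = ωL = 226.8 Ω
X_C = 1/(ωC) = 335.1 Ω
Net reactance X = X_L − X_C = -108.2 Ω
Z = 470.0 − j108.2 Ω
|Z| = √(470.0² + 108.2²) = 482.3 Ω
∠Z = arctan(-108.2/470.0) = -12.97°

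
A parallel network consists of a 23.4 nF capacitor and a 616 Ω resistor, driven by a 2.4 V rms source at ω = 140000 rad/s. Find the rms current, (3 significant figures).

8.77 mA

X_C = 1/(ωC) = 305 Ω
Parallel: admittances add. Y = 1/R + jωC
Y = (0.00162 + j0.00328) S
|Y| = 0.00366 S → |Z| = 1/|Y| = 274 Ω, ∠Z = −∠Y = -63.6°
I = V/|Z| = 2.4/274 = 8.77 mA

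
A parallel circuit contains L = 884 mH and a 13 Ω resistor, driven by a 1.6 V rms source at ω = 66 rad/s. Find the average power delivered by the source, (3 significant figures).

X_L = ωL = 58.3 Ω
Parallel: admittances add. Y = 1/R + 1/(jωL)
Y = (0.0769 − j0.0171) S
|Y| = 0.0788 S → |Z| = 1/|Y| = 12.7 Ω, ∠Z = −∠Y = 12.6°
I = V/|Z| = 126 mA
P = VI cos φ = 1.6 × 0.126 × cos(12.6°) = 197 mW

197 mW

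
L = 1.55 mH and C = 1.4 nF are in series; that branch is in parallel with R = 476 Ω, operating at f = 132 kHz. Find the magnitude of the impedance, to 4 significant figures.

ω = 2πf = 829400 rad/s
X_L = ωL = 1286 Ω
X_C = 1/(ωC) = 861.2 Ω
Branch 1: Z₁ = R = 476.0 Ω
Branch 2 (series LC): Z₂ = j(X_L − X_C) = j424.3 Ω
Parallel: Z = Z₁Z₂/(Z₁+Z₂), |Z| = 316.7 Ω, ∠Z = 48.29°

316.7 Ω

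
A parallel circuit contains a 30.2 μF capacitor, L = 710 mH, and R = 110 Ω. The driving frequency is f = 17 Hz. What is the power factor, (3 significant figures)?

ω = 2πf = 106.8 rad/s
X_L = ωL = 75.8 Ω
X_C = 1/(ωC) = 310 Ω
Parallel: admittances add. Y = 1/R + 1/(jωL) + jωC
Y = (0.00909 − j0.00996) S
|Y| = 0.0135 S → |Z| = 1/|Y| = 74.2 Ω, ∠Z = −∠Y = 47.6°
cos φ = cos(47.6°) = 0.674

0.674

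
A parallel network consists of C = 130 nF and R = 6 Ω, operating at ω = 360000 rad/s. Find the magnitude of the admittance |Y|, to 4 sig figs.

173.1 mS

X_C = 1/(ωC) = 21.37 Ω
Parallel: admittances add. Y = 1/R + jωC
Y = (0.1667 + j0.04680) S
|Y| = 0.1731 S → |Z| = 1/|Y| = 5.777 Ω, ∠Z = −∠Y = -15.68°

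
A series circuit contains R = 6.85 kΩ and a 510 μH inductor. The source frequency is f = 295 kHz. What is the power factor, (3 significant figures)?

0.991

ω = 2πf = 1.854e+06 rad/s
X_L = ωL = 945 Ω
Z = 6850 + j945 Ω
|Z| = √(6850² + 945²) = 6910 Ω
∠Z = arctan(945/6850) = 7.86°
cos φ = cos(7.86°) = 0.991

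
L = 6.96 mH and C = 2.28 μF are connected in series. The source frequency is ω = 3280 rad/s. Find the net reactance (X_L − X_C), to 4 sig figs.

X_L = ωL = 22.83 Ω
X_C = 1/(ωC) = 133.7 Ω
X = 22.83 − 133.7 = -110.9 Ω

-110.9 Ω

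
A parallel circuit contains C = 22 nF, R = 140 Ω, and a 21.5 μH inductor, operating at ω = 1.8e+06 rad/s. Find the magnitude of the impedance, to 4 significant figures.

64.50 Ω

X_L = ωL = 38.70 Ω
X_C = 1/(ωC) = 25.25 Ω
Parallel: admittances add. Y = 1/R + 1/(jωL) + jωC
Y = (0.007143 + j0.01376) S
|Y| = 0.01550 S → |Z| = 1/|Y| = 64.50 Ω, ∠Z = −∠Y = -62.57°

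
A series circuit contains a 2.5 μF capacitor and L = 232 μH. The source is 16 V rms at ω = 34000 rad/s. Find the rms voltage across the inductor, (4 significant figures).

X_L = ωL = 7.888 Ω
X_C = 1/(ωC) = 11.76 Ω
Net reactance X = X_L − X_C = -3.877 Ω
Z = − j3.877 Ω
|Z| = √(0² + 3.877²) = 3.877 Ω
I = V/|Z| = 4.127 A
V_L = I·|Z_L| = 4.127 × 7.888 = 32.56 V

32.56 V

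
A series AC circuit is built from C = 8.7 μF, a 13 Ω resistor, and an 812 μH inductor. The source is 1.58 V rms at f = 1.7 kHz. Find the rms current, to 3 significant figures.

ω = 2πf = 10680 rad/s
X_L = ωL = 8.67 Ω
X_C = 1/(ωC) = 10.8 Ω
Net reactance X = X_L − X_C = -2.09 Ω
Z = 13.0 − j2.09 Ω
|Z| = √(13.0² + 2.09²) = 13.2 Ω
I = V/|Z| = 1.58/13.2 = 120 mA

120 mA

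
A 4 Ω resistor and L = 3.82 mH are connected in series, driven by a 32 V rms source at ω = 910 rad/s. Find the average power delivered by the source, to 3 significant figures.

146 W

X_L = ωL = 3.48 Ω
Z = 4.00 + j3.48 Ω
|Z| = √(4.00² + 3.48²) = 5.30 Ω
∠Z = arctan(3.48/4.00) = 41.0°
I = V/|Z| = 6.04 A
P = VI cos φ = 32 × 6.04 × cos(41.0°) = 146 W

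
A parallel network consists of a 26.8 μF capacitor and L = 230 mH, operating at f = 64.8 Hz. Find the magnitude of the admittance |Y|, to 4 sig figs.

233.0 μS

ω = 2πf = 407.2 rad/s
X_L = ωL = 93.64 Ω
X_C = 1/(ωC) = 91.65 Ω
Parallel: admittances add. Y = 1/(jωL) + jωC
Y = (0 + j0.0002330) S
|Y| = 0.0002330 S → |Z| = 1/|Y| = 4293 Ω, ∠Z = −∠Y = -90.00°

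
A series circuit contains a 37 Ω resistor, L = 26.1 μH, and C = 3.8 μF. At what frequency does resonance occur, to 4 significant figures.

15.98 kHz

ω₀ = 1/√(LC) = 1/√(2.61e-05 × 3.8e-06) = 100400 rad/s
f₀ = ω₀/(2π) = 15.98 kHz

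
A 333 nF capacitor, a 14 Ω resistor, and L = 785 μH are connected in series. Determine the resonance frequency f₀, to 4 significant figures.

9.844 kHz

ω₀ = 1/√(LC) = 1/√(0.000785 × 3.33e-07) = 61850 rad/s
f₀ = ω₀/(2π) = 9.844 kHz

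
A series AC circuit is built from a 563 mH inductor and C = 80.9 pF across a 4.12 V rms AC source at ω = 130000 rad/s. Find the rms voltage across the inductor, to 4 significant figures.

X_L = ωL = 73190 Ω
X_C = 1/(ωC) = 95080 Ω
Net reactance X = X_L − X_C = -21890 Ω
Z = − j21890 Ω
|Z| = √(0² + 21890²) = 21890 Ω
I = V/|Z| = 188.2 μA
V_L = I·|Z_L| = 0.0001882 × 73190 = 13.77 V

13.77 V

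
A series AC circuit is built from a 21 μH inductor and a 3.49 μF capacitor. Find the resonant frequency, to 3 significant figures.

ω₀ = 1/√(LC) = 1/√(2.1e-05 × 3.49e-06) = 116800 rad/s
f₀ = ω₀/(2π) = 18.6 kHz

18.6 kHz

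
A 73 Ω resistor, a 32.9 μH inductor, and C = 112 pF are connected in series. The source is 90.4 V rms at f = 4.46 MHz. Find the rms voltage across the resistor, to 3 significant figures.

ω = 2πf = 2.802e+07 rad/s
X_L = ωL = 922 Ω
X_C = 1/(ωC) = 319 Ω
Net reactance X = X_L − X_C = 603 Ω
Z = 73.0 + j603 Ω
|Z| = √(73.0² + 603²) = 608 Ω
I = V/|Z| = 149 mA
V_R = I·|Z_R| = 0.149 × 73.0 = 10.9 V

10.9 V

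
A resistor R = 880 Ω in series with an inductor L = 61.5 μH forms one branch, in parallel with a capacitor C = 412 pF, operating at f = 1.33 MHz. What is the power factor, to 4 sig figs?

ω = 2πf = 8.357e+06 rad/s
X_L = ωL = 513.9 Ω
X_C = 1/(ωC) = 290.4 Ω
Branch 1 (R+jX_L): Z₁ = 880.0 + j513.9 Ω, |Z₁| = 1019 Ω
Branch 2 (−jX_C): Z₂ = −j290.4 Ω
Parallel: Z = Z₁Z₂/(Z₁+Z₂), |Z| = 326.0 Ω, ∠Z = -73.96°
cos φ = cos(-73.96°) = 0.2762

0.2762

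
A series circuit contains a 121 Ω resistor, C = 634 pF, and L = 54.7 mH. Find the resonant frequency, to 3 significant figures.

ω₀ = 1/√(LC) = 1/√(0.0547 × 6.34e-10) = 169800 rad/s
f₀ = ω₀/(2π) = 27.0 kHz

27.0 kHz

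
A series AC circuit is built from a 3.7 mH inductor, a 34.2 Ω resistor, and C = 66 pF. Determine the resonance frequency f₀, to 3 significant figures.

322 kHz

ω₀ = 1/√(LC) = 1/√(0.0037 × 6.6e-11) = 2.024e+06 rad/s
f₀ = ω₀/(2π) = 322 kHz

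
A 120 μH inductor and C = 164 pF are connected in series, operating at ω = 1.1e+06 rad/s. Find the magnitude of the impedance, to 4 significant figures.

5411 Ω

X_L = ωL = 132.0 Ω
X_C = 1/(ωC) = 5543 Ω
Net reactance X = X_L − X_C = -5411 Ω
Z = − j5411 Ω
|Z| = √(0² + 5411²) = 5411 Ω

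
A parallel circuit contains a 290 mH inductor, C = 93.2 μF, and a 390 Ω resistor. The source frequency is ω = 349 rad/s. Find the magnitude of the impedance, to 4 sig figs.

X_L = ωL = 101.2 Ω
X_C = 1/(ωC) = 30.74 Ω
Parallel: admittances add. Y = 1/R + 1/(jωL) + jωC
Y = (0.002564 + j0.02265) S
|Y| = 0.02279 S → |Z| = 1/|Y| = 43.88 Ω, ∠Z = −∠Y = -83.54°

43.88 Ω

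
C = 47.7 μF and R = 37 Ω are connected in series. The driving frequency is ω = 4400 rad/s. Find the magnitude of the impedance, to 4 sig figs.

37.31 Ω

X_C = 1/(ωC) = 4.765 Ω
Z = 37.00 − j4.765 Ω
|Z| = √(37.00² + 4.765²) = 37.31 Ω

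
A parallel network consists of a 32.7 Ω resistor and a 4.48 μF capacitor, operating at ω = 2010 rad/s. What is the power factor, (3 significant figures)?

0.959

X_C = 1/(ωC) = 111 Ω
Parallel: admittances add. Y = 1/R + jωC
Y = (0.0306 + j0.00900) S
|Y| = 0.0319 S → |Z| = 1/|Y| = 31.4 Ω, ∠Z = −∠Y = -16.4°
cos φ = cos(-16.4°) = 0.959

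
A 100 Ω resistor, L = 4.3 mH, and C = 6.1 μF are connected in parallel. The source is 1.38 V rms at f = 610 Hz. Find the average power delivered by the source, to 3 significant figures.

ω = 2πf = 3833 rad/s
X_L = ωL = 16.5 Ω
X_C = 1/(ωC) = 42.8 Ω
Parallel: admittances add. Y = 1/R + 1/(jωL) + jωC
Y = (0.0100 − j0.0373) S
|Y| = 0.0386 S → |Z| = 1/|Y| = 25.9 Ω, ∠Z = −∠Y = 75.0°
I = V/|Z| = 53.3 mA
P = VI cos φ = 1.38 × 0.0533 × cos(75.0°) = 19.0 mW

19.0 mW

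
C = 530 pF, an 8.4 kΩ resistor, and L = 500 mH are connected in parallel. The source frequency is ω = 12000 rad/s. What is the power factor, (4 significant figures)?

X_L = ωL = 6000 Ω
X_C = 1/(ωC) = 157200 Ω
Parallel: admittances add. Y = 1/R + 1/(jωL) + jωC
Y = (0.0001190 − j0.0001603) S
|Y| = 0.0001997 S → |Z| = 1/|Y| = 5008 Ω, ∠Z = −∠Y = 53.40°
cos φ = cos(53.40°) = 0.5962

0.5962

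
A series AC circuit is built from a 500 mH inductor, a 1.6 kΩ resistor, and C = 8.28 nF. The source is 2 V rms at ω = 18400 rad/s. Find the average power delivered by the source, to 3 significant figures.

673 μW

X_L = ωL = 9200 Ω
X_C = 1/(ωC) = 6560 Ω
Net reactance X = X_L − X_C = 2640 Ω
Z = 1600 + j2640 Ω
|Z| = √(1600² + 2640²) = 3080 Ω
∠Z = arctan(2640/1600) = 58.7°
I = V/|Z| = 649 μA
P = VI cos φ = 2 × 0.000649 × cos(58.7°) = 673 μW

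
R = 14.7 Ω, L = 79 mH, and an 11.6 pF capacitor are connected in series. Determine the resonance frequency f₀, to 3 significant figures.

166 kHz

ω₀ = 1/√(LC) = 1/√(0.079 × 1.16e-11) = 1.045e+06 rad/s
f₀ = ω₀/(2π) = 166 kHz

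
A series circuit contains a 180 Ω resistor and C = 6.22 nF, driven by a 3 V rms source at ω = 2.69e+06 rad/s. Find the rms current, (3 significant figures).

15.8 mA

X_C = 1/(ωC) = 59.8 Ω
Z = 180 − j59.8 Ω
|Z| = √(180² + 59.8²) = 190 Ω
I = V/|Z| = 3/190 = 15.8 mA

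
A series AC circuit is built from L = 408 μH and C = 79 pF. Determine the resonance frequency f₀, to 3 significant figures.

ω₀ = 1/√(LC) = 1/√(0.000408 × 7.9e-11) = 5.57e+06 rad/s
f₀ = ω₀/(2π) = 886 kHz

886 kHz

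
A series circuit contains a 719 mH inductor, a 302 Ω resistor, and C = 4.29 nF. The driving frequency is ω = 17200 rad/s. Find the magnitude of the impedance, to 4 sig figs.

X_L = ωL = 12370 Ω
X_C = 1/(ωC) = 13550 Ω
Net reactance X = X_L − X_C = -1186 Ω
Z = 302.0 − j1186 Ω
|Z| = √(302.0² + 1186²) = 1223 Ω

1223 Ω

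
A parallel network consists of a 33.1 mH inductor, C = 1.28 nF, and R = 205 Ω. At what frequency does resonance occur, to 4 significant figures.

ω₀ = 1/√(LC) = 1/√(0.0331 × 1.28e-09) = 153600 rad/s
f₀ = ω₀/(2π) = 24.45 kHz

24.45 kHz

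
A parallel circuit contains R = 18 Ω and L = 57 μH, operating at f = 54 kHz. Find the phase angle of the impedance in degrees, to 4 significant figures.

ω = 2πf = 339300 rad/s
X_L = ωL = 19.34 Ω
Parallel: admittances add. Y = 1/R + 1/(jωL)
Y = (0.05556 − j0.05171) S
|Y| = 0.07590 S → |Z| = 1/|Y| = 13.18 Ω, ∠Z = −∠Y = 42.95°

42.95°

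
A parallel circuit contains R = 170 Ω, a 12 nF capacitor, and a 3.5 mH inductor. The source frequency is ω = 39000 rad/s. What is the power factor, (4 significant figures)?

0.6511

X_L = ωL = 136.5 Ω
X_C = 1/(ωC) = 2137 Ω
Parallel: admittances add. Y = 1/R + 1/(jωL) + jωC
Y = (0.005882 − j0.006858) S
|Y| = 0.009035 S → |Z| = 1/|Y| = 110.7 Ω, ∠Z = −∠Y = 49.38°
cos φ = cos(49.38°) = 0.6511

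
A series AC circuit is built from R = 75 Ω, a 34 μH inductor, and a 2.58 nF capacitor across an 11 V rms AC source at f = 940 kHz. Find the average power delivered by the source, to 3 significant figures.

ω = 2πf = 5.906e+06 rad/s
X_L = ωL = 201 Ω
X_C = 1/(ωC) = 65.6 Ω
Net reactance X = X_L − X_C = 135 Ω
Z = 75.0 + j135 Ω
|Z| = √(75.0² + 135²) = 155 Ω
∠Z = arctan(135/75.0) = 61.0°
I = V/|Z| = 71.2 mA
P = VI cos φ = 11 × 0.0712 × cos(61.0°) = 380 mW

380 mW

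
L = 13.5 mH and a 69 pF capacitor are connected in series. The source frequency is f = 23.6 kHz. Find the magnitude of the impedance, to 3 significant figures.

ω = 2πf = 148300 rad/s
X_L = ωL = 2000 Ω
X_C = 1/(ωC) = 97700 Ω
Net reactance X = X_L − X_C = -95700 Ω
Z = − j95700 Ω
|Z| = √(0² + 95700²) = 95700 Ω

95700 Ω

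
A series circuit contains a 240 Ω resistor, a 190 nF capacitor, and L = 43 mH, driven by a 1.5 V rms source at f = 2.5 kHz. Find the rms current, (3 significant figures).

3.60 mA

ω = 2πf = 15710 rad/s
X_L = ωL = 675 Ω
X_C = 1/(ωC) = 335 Ω
Net reactance X = X_L − X_C = 340 Ω
Z = 240 + j340 Ω
|Z| = √(240² + 340²) = 416 Ω
I = V/|Z| = 1.5/416 = 3.60 mA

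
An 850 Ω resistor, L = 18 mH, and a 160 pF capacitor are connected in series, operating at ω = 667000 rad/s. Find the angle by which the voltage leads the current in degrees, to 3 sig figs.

72.1°

X_L = ωL = 12000 Ω
X_C = 1/(ωC) = 9370 Ω
Net reactance X = X_L − X_C = 2640 Ω
Z = 850 + j2640 Ω
|Z| = √(850² + 2640²) = 2770 Ω
∠Z = arctan(2640/850) = 72.1°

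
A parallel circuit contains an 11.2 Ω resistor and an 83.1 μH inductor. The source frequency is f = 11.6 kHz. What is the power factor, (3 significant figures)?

ω = 2πf = 72880 rad/s
X_L = ωL = 6.06 Ω
Parallel: admittances add. Y = 1/R + 1/(jωL)
Y = (0.0893 − j0.165) S
|Y| = 0.188 S → |Z| = 1/|Y| = 5.33 Ω, ∠Z = −∠Y = 61.6°
cos φ = cos(61.6°) = 0.476

0.476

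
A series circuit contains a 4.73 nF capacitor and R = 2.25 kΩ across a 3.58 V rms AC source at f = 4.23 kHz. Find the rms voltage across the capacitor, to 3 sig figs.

ω = 2πf = 26580 rad/s
X_C = 1/(ωC) = 7950 Ω
Z = 2250 − j7950 Ω
|Z| = √(2250² + 7950²) = 8270 Ω
I = V/|Z| = 433 μA
V_C = I·|Z_C| = 0.000433 × 7950 = 3.44 V

3.44 V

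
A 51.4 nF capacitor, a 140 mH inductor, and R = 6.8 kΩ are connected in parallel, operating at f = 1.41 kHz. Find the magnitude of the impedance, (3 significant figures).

2630 Ω

ω = 2πf = 8859 rad/s
X_L = ωL = 1240 Ω
X_C = 1/(ωC) = 2200 Ω
Parallel: admittances add. Y = 1/R + 1/(jωL) + jωC
Y = (0.000147 − j0.000351) S
|Y| = 0.000380 S → |Z| = 1/|Y| = 2630 Ω, ∠Z = −∠Y = 67.3°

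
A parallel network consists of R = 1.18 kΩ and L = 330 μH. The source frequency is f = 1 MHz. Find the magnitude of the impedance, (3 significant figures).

1030 Ω

ω = 2πf = 6.283e+06 rad/s
X_L = ωL = 2070 Ω
Parallel: admittances add. Y = 1/R + 1/(jωL)
Y = (0.000847 − j0.000482) S
|Y| = 0.000975 S → |Z| = 1/|Y| = 1030 Ω, ∠Z = −∠Y = 29.6°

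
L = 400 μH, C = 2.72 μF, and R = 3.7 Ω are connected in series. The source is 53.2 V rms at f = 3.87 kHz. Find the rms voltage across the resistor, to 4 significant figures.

ω = 2πf = 24320 rad/s
X_L = ωL = 9.726 Ω
X_C = 1/(ωC) = 15.12 Ω
Net reactance X = X_L − X_C = -5.393 Ω
Z = 3.700 − j5.393 Ω
|Z| = √(3.700² + 5.393²) = 6.540 Ω
I = V/|Z| = 8.134 A
V_R = I·|Z_R| = 8.134 × 3.700 = 30.10 V

30.10 V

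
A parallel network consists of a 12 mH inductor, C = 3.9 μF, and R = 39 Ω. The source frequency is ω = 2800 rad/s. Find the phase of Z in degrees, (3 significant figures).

X_L = ωL = 33.6 Ω
X_C = 1/(ωC) = 91.6 Ω
Parallel: admittances add. Y = 1/R + 1/(jωL) + jωC
Y = (0.0256 − j0.0188) S
|Y| = 0.0318 S → |Z| = 1/|Y| = 31.4 Ω, ∠Z = −∠Y = 36.3°

36.3°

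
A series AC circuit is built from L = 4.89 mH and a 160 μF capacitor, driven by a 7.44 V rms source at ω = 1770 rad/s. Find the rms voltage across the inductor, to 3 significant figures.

12.6 V

X_L = ωL = 8.66 Ω
X_C = 1/(ωC) = 3.53 Ω
Net reactance X = X_L − X_C = 5.12 Ω
Z = j5.12 Ω
|Z| = √(0² + 5.12²) = 5.12 Ω
I = V/|Z| = 1.45 A
V_L = I·|Z_L| = 1.45 × 8.66 = 12.6 V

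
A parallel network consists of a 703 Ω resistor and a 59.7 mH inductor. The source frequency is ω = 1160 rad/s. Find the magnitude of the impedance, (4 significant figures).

X_L = ωL = 69.25 Ω
Parallel: admittances add. Y = 1/R + 1/(jωL)
Y = (0.001422 − j0.01444) S
|Y| = 0.01451 S → |Z| = 1/|Y| = 68.92 Ω, ∠Z = −∠Y = 84.37°

68.92 Ω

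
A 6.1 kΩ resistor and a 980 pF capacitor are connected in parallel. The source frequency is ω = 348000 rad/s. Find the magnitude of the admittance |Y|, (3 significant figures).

378 μS

X_C = 1/(ωC) = 2930 Ω
Parallel: admittances add. Y = 1/R + jωC
Y = (0.000164 + j0.000341) S
|Y| = 0.000378 S → |Z| = 1/|Y| = 2640 Ω, ∠Z = −∠Y = -64.3°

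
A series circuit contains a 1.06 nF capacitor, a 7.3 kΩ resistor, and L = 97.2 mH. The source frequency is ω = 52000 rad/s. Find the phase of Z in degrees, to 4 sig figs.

X_L = ωL = 5054 Ω
X_C = 1/(ωC) = 18140 Ω
Net reactance X = X_L − X_C = -13090 Ω
Z = 7300 − j13090 Ω
|Z| = √(7300² + 13090²) = 14990 Ω
∠Z = arctan(-13090/7300) = -60.85°

-60.85°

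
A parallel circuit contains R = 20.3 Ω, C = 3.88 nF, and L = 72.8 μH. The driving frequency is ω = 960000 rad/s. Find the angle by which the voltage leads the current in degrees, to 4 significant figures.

X_L = ωL = 69.89 Ω
X_C = 1/(ωC) = 268.5 Ω
Parallel: admittances add. Y = 1/R + 1/(jωL) + jωC
Y = (0.04926 − j0.01058) S
|Y| = 0.05039 S → |Z| = 1/|Y| = 19.85 Ω, ∠Z = −∠Y = 12.13°

12.13°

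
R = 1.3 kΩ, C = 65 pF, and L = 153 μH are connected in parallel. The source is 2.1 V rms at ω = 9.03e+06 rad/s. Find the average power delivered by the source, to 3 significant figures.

X_L = ωL = 1380 Ω
X_C = 1/(ωC) = 1700 Ω
Parallel: admittances add. Y = 1/R + 1/(jωL) + jωC
Y = (0.000769 − j0.000137) S
|Y| = 0.000781 S → |Z| = 1/|Y| = 1280 Ω, ∠Z = −∠Y = 10.1°
I = V/|Z| = 1.64 mA
P = VI cos φ = 2.1 × 0.00164 × cos(10.1°) = 3.39 mW

3.39 mW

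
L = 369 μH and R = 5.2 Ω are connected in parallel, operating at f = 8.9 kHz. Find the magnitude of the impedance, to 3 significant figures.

5.04 Ω

ω = 2πf = 55920 rad/s
X_L = ωL = 20.6 Ω
Parallel: admittances add. Y = 1/R + 1/(jωL)
Y = (0.192 − j0.0485) S
|Y| = 0.198 S → |Z| = 1/|Y| = 5.04 Ω, ∠Z = −∠Y = 14.1°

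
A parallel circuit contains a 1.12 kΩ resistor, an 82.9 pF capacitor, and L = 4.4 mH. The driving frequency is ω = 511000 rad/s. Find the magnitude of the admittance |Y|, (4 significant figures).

979.3 μS

X_L = ωL = 2248 Ω
X_C = 1/(ωC) = 23610 Ω
Parallel: admittances add. Y = 1/R + 1/(jωL) + jωC
Y = (0.0008929 − j0.0004024) S
|Y| = 0.0009793 S → |Z| = 1/|Y| = 1021 Ω, ∠Z = −∠Y = 24.26°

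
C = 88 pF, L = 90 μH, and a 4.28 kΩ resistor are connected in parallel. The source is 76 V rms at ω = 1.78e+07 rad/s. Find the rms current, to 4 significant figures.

73.77 mA

X_L = ωL = 1602 Ω
X_C = 1/(ωC) = 638.4 Ω
Parallel: admittances add. Y = 1/R + 1/(jωL) + jωC
Y = (0.0002336 + j0.0009422) S
|Y| = 0.0009707 S → |Z| = 1/|Y| = 1030 Ω, ∠Z = −∠Y = -76.07°
I = V/|Z| = 76/1030 = 73.77 mA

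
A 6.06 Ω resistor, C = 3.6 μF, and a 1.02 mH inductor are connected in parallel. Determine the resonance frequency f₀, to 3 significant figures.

2.63 kHz

ω₀ = 1/√(LC) = 1/√(0.00102 × 3.6e-06) = 16500 rad/s
f₀ = ω₀/(2π) = 2.63 kHz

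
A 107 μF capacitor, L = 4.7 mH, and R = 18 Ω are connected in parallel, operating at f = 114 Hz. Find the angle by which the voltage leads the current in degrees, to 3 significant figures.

75.9°

ω = 2πf = 716.3 rad/s
X_L = ωL = 3.37 Ω
X_C = 1/(ωC) = 13.0 Ω
Parallel: admittances add. Y = 1/R + 1/(jωL) + jωC
Y = (0.0556 − j0.220) S
|Y| = 0.227 S → |Z| = 1/|Y| = 4.40 Ω, ∠Z = −∠Y = 75.9°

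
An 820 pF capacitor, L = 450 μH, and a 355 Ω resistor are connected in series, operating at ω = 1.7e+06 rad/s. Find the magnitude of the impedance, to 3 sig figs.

358 Ω

X_L = ωL = 765 Ω
X_C = 1/(ωC) = 717 Ω
Net reactance X = X_L − X_C = 47.6 Ω
Z = 355 + j47.6 Ω
|Z| = √(355² + 47.6²) = 358 Ω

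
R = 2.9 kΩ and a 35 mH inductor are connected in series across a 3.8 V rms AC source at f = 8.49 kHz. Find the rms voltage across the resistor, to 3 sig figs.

3.20 V

ω = 2πf = 53340 rad/s
X_L = ωL = 1870 Ω
Z = 2900 + j1870 Ω
|Z| = √(2900² + 1870²) = 3450 Ω
I = V/|Z| = 1.10 mA
V_R = I·|Z_R| = 0.00110 × 2900 = 3.20 V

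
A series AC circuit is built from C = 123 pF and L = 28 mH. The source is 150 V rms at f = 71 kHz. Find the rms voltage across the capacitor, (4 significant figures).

476.8 V

ω = 2πf = 446100 rad/s
X_L = ωL = 12490 Ω
X_C = 1/(ωC) = 18220 Ω
Net reactance X = X_L − X_C = -5734 Ω
Z = − j5734 Ω
|Z| = √(0² + 5734²) = 5734 Ω
I = V/|Z| = 26.16 mA
V_C = I·|Z_C| = 0.02616 × 18220 = 476.8 V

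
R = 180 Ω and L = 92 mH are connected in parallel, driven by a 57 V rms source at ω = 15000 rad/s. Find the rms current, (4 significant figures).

X_L = ωL = 1380 Ω
Parallel: admittances add. Y = 1/R + 1/(jωL)
Y = (0.005556 − j0.0007246) S
|Y| = 0.005603 S → |Z| = 1/|Y| = 178.5 Ω, ∠Z = −∠Y = 7.431°
I = V/|Z| = 57/178.5 = 319.3 mA

319.3 mA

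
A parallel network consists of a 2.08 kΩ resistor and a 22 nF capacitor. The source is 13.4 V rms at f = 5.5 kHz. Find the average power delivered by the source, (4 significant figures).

86.33 mW

ω = 2πf = 34560 rad/s
X_C = 1/(ωC) = 1315 Ω
Parallel: admittances add. Y = 1/R + jωC
Y = (0.0004808 + j0.0007603) S
|Y| = 0.0008995 S → |Z| = 1/|Y| = 1112 Ω, ∠Z = −∠Y = -57.69°
I = V/|Z| = 12.05 mA
P = VI cos φ = 13.4 × 0.01205 × cos(-57.69°) = 86.33 mW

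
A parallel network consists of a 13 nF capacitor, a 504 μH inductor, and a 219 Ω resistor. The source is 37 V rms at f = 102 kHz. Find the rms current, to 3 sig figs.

257 mA

ω = 2πf = 640900 rad/s
X_L = ωL = 323 Ω
X_C = 1/(ωC) = 120 Ω
Parallel: admittances add. Y = 1/R + 1/(jωL) + jωC
Y = (0.00457 + j0.00524) S
|Y| = 0.00695 S → |Z| = 1/|Y| = 144 Ω, ∠Z = −∠Y = -48.9°
I = V/|Z| = 37/144 = 257 mA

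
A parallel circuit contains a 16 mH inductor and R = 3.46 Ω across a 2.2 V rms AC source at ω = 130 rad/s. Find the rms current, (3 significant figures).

X_L = ωL = 2.08 Ω
Parallel: admittances add. Y = 1/R + 1/(jωL)
Y = (0.289 − j0.481) S
|Y| = 0.561 S → |Z| = 1/|Y| = 1.78 Ω, ∠Z = −∠Y = 59.0°
I = V/|Z| = 2.2/1.78 = 1.23 A

1.23 A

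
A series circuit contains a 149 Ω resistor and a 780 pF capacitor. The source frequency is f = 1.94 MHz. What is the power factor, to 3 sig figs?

0.817

ω = 2πf = 1.219e+07 rad/s
X_C = 1/(ωC) = 105 Ω
Z = 149 − j105 Ω
|Z| = √(149² + 105²) = 182 Ω
∠Z = arctan(-105/149) = -35.2°
cos φ = cos(-35.2°) = 0.817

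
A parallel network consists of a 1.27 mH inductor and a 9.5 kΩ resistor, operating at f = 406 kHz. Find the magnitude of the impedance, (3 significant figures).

ω = 2πf = 2.551e+06 rad/s
X_L = ωL = 3240 Ω
Parallel: admittances add. Y = 1/R + 1/(jωL)
Y = (0.000105 − j0.000309) S
|Y| = 0.000326 S → |Z| = 1/|Y| = 3070 Ω, ∠Z = −∠Y = 71.2°

3070 Ω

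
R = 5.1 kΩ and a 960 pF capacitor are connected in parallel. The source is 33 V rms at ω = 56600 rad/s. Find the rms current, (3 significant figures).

X_C = 1/(ωC) = 18400 Ω
Parallel: admittances add. Y = 1/R + jωC
Y = (0.000196 + j5.43e-05) S
|Y| = 0.000203 S → |Z| = 1/|Y| = 4910 Ω, ∠Z = −∠Y = -15.5°
I = V/|Z| = 33/4910 = 6.71 mA

6.71 mA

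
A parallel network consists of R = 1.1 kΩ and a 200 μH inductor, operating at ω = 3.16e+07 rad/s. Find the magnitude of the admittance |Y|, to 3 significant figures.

923 μS

X_L = ωL = 6320 Ω
Parallel: admittances add. Y = 1/R + 1/(jωL)
Y = (0.000909 − j0.000158) S
|Y| = 0.000923 S → |Z| = 1/|Y| = 1080 Ω, ∠Z = −∠Y = 9.87°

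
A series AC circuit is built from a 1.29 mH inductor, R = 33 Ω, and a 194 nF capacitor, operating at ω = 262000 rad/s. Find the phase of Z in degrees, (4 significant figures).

84.08°

X_L = ωL = 338.0 Ω
X_C = 1/(ωC) = 19.67 Ω
Net reactance X = X_L − X_C = 318.3 Ω
Z = 33.00 + j318.3 Ω
|Z| = √(33.00² + 318.3²) = 320.0 Ω
∠Z = arctan(318.3/33.00) = 84.08°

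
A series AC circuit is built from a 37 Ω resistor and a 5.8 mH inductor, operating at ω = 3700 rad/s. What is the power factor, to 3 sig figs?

X_L = ωL = 21.5 Ω
Z = 37.0 + j21.5 Ω
|Z| = √(37.0² + 21.5²) = 42.8 Ω
∠Z = arctan(21.5/37.0) = 30.1°
cos φ = cos(30.1°) = 0.865

0.865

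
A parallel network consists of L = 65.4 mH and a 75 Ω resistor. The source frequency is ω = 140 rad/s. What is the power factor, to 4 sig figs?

X_L = ωL = 9.156 Ω
Parallel: admittances add. Y = 1/R + 1/(jωL)
Y = (0.01333 − j0.1092) S
|Y| = 0.1100 S → |Z| = 1/|Y| = 9.089 Ω, ∠Z = −∠Y = 83.04°
cos φ = cos(83.04°) = 0.1212

0.1212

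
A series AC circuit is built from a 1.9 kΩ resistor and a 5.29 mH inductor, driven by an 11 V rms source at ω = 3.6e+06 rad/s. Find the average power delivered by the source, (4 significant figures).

627.7 μW

X_L = ωL = 19040 Ω
Z = 1900 + j19040 Ω
|Z| = √(1900² + 19040²) = 19140 Ω
∠Z = arctan(19040/1900) = 84.30°
I = V/|Z| = 574.8 μA
P = VI cos φ = 11 × 0.0005748 × cos(84.30°) = 627.7 μW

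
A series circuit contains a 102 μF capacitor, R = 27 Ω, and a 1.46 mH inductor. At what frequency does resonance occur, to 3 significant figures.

ω₀ = 1/√(LC) = 1/√(0.00146 × 0.000102) = 2591 rad/s
f₀ = ω₀/(2π) = 412 Hz

412 Hz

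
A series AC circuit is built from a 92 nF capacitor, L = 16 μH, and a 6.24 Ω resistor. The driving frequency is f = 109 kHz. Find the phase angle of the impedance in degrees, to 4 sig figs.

ω = 2πf = 684900 rad/s
X_L = ωL = 10.96 Ω
X_C = 1/(ωC) = 15.87 Ω
Net reactance X = X_L − X_C = -4.913 Ω
Z = 6.240 − j4.913 Ω
|Z| = √(6.240² + 4.913²) = 7.942 Ω
∠Z = arctan(-4.913/6.240) = -38.22°

-38.22°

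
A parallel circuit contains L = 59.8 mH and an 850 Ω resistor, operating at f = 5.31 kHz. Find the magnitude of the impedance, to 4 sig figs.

ω = 2πf = 33360 rad/s
X_L = ωL = 1995 Ω
Parallel: admittances add. Y = 1/R + 1/(jωL)
Y = (0.001176 − j0.0005012) S
|Y| = 0.001279 S → |Z| = 1/|Y| = 782.0 Ω, ∠Z = −∠Y = 23.08°

782.0 Ω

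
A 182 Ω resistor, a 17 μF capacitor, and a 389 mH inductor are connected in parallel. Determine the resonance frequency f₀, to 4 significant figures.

ω₀ = 1/√(LC) = 1/√(0.389 × 1.7e-05) = 388.9 rad/s
f₀ = ω₀/(2π) = 61.89 Hz

61.89 Hz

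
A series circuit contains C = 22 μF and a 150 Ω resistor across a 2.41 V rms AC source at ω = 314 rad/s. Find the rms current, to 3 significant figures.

11.6 mA

X_C = 1/(ωC) = 145 Ω
Z = 150 − j145 Ω
|Z| = √(150² + 145²) = 208 Ω
I = V/|Z| = 2.41/208 = 11.6 mA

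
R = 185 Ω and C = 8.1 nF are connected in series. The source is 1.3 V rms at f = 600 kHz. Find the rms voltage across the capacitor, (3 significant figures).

0.227 V

ω = 2πf = 3.77e+06 rad/s
X_C = 1/(ωC) = 32.7 Ω
Z = 185 − j32.7 Ω
|Z| = √(185² + 32.7²) = 188 Ω
I = V/|Z| = 6.92 mA
V_C = I·|Z_C| = 0.00692 × 32.7 = 0.227 V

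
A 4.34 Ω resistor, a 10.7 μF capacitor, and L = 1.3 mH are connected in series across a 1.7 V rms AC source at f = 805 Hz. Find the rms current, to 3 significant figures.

134 mA

ω = 2πf = 5058 rad/s
X_L = ωL = 6.58 Ω
X_C = 1/(ωC) = 18.5 Ω
Net reactance X = X_L − X_C = -11.9 Ω
Z = 4.34 − j11.9 Ω
|Z| = √(4.34² + 11.9²) = 12.7 Ω
I = V/|Z| = 1.7/12.7 = 134 mA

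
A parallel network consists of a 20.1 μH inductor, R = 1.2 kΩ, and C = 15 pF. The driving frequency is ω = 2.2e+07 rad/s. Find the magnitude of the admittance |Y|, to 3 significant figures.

2.10 mS

X_L = ωL = 442 Ω
X_C = 1/(ωC) = 3030 Ω
Parallel: admittances add. Y = 1/R + 1/(jωL) + jωC
Y = (0.000833 − j0.00193) S
|Y| = 0.00210 S → |Z| = 1/|Y| = 475 Ω, ∠Z = −∠Y = 66.7°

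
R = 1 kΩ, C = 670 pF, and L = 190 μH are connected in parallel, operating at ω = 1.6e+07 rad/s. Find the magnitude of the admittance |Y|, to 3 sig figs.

X_L = ωL = 3040 Ω
X_C = 1/(ωC) = 93.3 Ω
Parallel: admittances add. Y = 1/R + 1/(jωL) + jωC
Y = (0.00100 + j0.0104) S
|Y| = 0.0104 S → |Z| = 1/|Y| = 95.8 Ω, ∠Z = −∠Y = -84.5°

10.4 mS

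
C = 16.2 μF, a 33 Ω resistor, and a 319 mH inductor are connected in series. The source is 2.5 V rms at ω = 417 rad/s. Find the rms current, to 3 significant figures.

X_L = ωL = 133 Ω
X_C = 1/(ωC) = 148 Ω
Net reactance X = X_L − X_C = -15.0 Ω
Z = 33.0 − j15.0 Ω
|Z| = √(33.0² + 15.0²) = 36.3 Ω
I = V/|Z| = 2.5/36.3 = 69.0 mA

69.0 mA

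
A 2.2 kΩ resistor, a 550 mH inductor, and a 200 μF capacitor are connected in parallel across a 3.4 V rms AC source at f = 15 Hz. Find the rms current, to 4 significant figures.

2.156 mA

ω = 2πf = 94.25 rad/s
X_L = ωL = 51.84 Ω
X_C = 1/(ωC) = 53.05 Ω
Parallel: admittances add. Y = 1/R + 1/(jωL) + jωC
Y = (0.0004545 − j0.0004420) S
|Y| = 0.0006340 S → |Z| = 1/|Y| = 1577 Ω, ∠Z = −∠Y = 44.20°
I = V/|Z| = 3.4/1577 = 2.156 mA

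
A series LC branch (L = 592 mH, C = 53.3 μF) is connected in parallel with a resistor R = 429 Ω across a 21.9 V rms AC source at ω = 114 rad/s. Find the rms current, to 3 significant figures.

231 mA

X_L = ωL = 67.5 Ω
X_C = 1/(ωC) = 165 Ω
Branch 1: Z₁ = R = 429 Ω
Branch 2 (series LC): Z₂ = j(X_L − X_C) = −j97.1 Ω
Parallel: Z = Z₁Z₂/(Z₁+Z₂), |Z| = 94.7 Ω, ∠Z = -77.2°
I = V/|Z| = 21.9/94.7 = 231 mA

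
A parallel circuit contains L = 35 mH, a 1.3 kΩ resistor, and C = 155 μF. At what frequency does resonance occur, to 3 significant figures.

68.3 Hz

ω₀ = 1/√(LC) = 1/√(0.035 × 0.000155) = 429.3 rad/s
f₀ = ω₀/(2π) = 68.3 Hz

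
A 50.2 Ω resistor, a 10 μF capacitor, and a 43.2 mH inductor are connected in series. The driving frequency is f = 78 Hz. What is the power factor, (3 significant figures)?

ω = 2πf = 490.1 rad/s
X_L = ωL = 21.2 Ω
X_C = 1/(ωC) = 204 Ω
Net reactance X = X_L − X_C = -183 Ω
Z = 50.2 − j183 Ω
|Z| = √(50.2² + 183²) = 190 Ω
∠Z = arctan(-183/50.2) = -74.6°
cos φ = cos(-74.6°) = 0.265

0.265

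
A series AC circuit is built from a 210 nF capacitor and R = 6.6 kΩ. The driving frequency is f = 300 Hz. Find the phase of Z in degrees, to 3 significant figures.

ω = 2πf = 1885 rad/s
X_C = 1/(ωC) = 2530 Ω
Z = 6600 − j2530 Ω
|Z| = √(6600² + 2530²) = 7070 Ω
∠Z = arctan(-2530/6600) = -20.9°

-20.9°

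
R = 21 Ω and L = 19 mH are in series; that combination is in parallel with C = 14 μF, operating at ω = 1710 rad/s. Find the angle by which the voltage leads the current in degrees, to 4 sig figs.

X_L = ωL = 32.49 Ω
X_C = 1/(ωC) = 41.77 Ω
Branch 1 (R+jX_L): Z₁ = 21.00 + j32.49 Ω, |Z₁| = 38.69 Ω
Branch 2 (−jX_C): Z₂ = −j41.77 Ω
Parallel: Z = Z₁Z₂/(Z₁+Z₂), |Z| = 70.38 Ω, ∠Z = -9.033°

-9.033°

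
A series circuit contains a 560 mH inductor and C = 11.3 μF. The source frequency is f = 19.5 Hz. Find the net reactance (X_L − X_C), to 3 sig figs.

-654 Ω

ω = 2πf = 122.5 rad/s
X_L = ωL = 68.6 Ω
X_C = 1/(ωC) = 722 Ω
X = 68.6 − 722 = -654 Ω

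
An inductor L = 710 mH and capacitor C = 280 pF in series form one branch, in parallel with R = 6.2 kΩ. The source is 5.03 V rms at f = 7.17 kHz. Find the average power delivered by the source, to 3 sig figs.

ω = 2πf = 45050 rad/s
X_L = ωL = 32000 Ω
X_C = 1/(ωC) = 79300 Ω
Branch 1: Z₁ = R = 6200 Ω
Branch 2 (series LC): Z₂ = j(X_L − X_C) = −j47300 Ω
Parallel: Z = Z₁Z₂/(Z₁+Z₂), |Z| = 6150 Ω, ∠Z = -7.47°
I = V/|Z| = 818 μA
P = VI cos φ = 5.03 × 0.000818 × cos(-7.47°) = 4.08 mW

4.08 mW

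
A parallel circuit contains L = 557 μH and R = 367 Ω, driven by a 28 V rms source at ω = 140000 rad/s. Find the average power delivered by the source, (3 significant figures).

X_L = ωL = 78.0 Ω
Parallel: admittances add. Y = 1/R + 1/(jωL)
Y = (0.00272 − j0.0128) S
|Y| = 0.0131 S → |Z| = 1/|Y| = 76.3 Ω, ∠Z = −∠Y = 78.0°
I = V/|Z| = 367 mA
P = VI cos φ = 28 × 0.367 × cos(78.0°) = 2.14 W

2.14 W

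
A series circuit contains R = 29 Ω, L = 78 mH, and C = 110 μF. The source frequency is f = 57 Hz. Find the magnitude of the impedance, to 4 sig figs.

ω = 2πf = 358.1 rad/s
X_L = ωL = 27.94 Ω
X_C = 1/(ωC) = 25.38 Ω
Net reactance X = X_L − X_C = 2.551 Ω
Z = 29.00 + j2.551 Ω
|Z| = √(29.00² + 2.551²) = 29.11 Ω

29.11 Ω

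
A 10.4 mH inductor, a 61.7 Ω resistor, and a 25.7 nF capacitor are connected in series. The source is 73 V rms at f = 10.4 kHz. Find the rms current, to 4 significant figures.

699.7 mA

ω = 2πf = 65350 rad/s
X_L = ωL = 679.6 Ω
X_C = 1/(ωC) = 595.5 Ω
Net reactance X = X_L − X_C = 84.13 Ω
Z = 61.70 + j84.13 Ω
|Z| = √(61.70² + 84.13²) = 104.3 Ω
I = V/|Z| = 73/104.3 = 699.7 mA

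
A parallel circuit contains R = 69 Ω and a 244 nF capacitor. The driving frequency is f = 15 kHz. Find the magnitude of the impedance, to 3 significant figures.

ω = 2πf = 94250 rad/s
X_C = 1/(ωC) = 43.5 Ω
Parallel: admittances add. Y = 1/R + jωC
Y = (0.0145 + j0.0230) S
|Y| = 0.0272 S → |Z| = 1/|Y| = 36.8 Ω, ∠Z = −∠Y = -57.8°

36.8 Ω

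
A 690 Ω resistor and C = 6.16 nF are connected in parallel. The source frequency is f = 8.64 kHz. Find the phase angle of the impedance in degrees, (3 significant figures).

ω = 2πf = 54290 rad/s
X_C = 1/(ωC) = 2990 Ω
Parallel: admittances add. Y = 1/R + jωC
Y = (0.00145 + j0.000334) S
|Y| = 0.00149 S → |Z| = 1/|Y| = 672 Ω, ∠Z = −∠Y = -13.0°

-13.0°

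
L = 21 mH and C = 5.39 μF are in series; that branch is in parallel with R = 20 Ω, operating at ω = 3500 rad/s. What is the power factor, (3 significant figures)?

X_L = ωL = 73.5 Ω
X_C = 1/(ωC) = 53.0 Ω
Branch 1: Z₁ = R = 20.0 Ω
Branch 2 (series LC): Z₂ = j(X_L − X_C) = j20.5 Ω
Parallel: Z = Z₁Z₂/(Z₁+Z₂), |Z| = 14.3 Ω, ∠Z = 44.3°
cos φ = cos(44.3°) = 0.716

0.716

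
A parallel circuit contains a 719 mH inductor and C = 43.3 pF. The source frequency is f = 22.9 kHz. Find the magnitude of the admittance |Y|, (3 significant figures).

3.44 μS

ω = 2πf = 143900 rad/s
X_L = ωL = 103000 Ω
X_C = 1/(ωC) = 161000 Ω
Parallel: admittances add. Y = 1/(jωL) + jωC
Y = (0 − j3.44e-06) S
|Y| = 3.44e-06 S → |Z| = 1/|Y| = 291000 Ω, ∠Z = −∠Y = 90.0°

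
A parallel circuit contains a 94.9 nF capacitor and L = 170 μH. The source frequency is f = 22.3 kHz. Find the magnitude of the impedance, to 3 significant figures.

34.9 Ω

ω = 2πf = 140100 rad/s
X_L = ωL = 23.8 Ω
X_C = 1/(ωC) = 75.2 Ω
Parallel: admittances add. Y = 1/(jωL) + jωC
Y = (0 − j0.0287) S
|Y| = 0.0287 S → |Z| = 1/|Y| = 34.9 Ω, ∠Z = −∠Y = 90.0°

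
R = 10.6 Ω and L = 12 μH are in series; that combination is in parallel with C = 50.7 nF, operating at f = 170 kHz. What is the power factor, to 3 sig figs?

0.980

ω = 2πf = 1.068e+06 rad/s
X_L = ωL = 12.8 Ω
X_C = 1/(ωC) = 18.5 Ω
Branch 1 (R+jX_L): Z₁ = 10.6 + j12.8 Ω, |Z₁| = 16.6 Ω
Branch 2 (−jX_C): Z₂ = −j18.5 Ω
Parallel: Z = Z₁Z₂/(Z₁+Z₂), |Z| = 25.6 Ω, ∠Z = -11.5°
cos φ = cos(-11.5°) = 0.980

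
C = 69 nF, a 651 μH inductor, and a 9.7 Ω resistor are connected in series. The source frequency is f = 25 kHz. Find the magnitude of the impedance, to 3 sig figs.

13.9 Ω

ω = 2πf = 157100 rad/s
X_L = ωL = 102 Ω
X_C = 1/(ωC) = 92.3 Ω
Net reactance X = X_L − X_C = 10.0 Ω
Z = 9.70 + j10.0 Ω
|Z| = √(9.70² + 10.0²) = 13.9 Ω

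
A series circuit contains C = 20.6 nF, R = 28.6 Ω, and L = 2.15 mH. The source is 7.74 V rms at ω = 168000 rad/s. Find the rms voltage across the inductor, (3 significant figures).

36.0 V

X_L = ωL = 361 Ω
X_C = 1/(ωC) = 289 Ω
Net reactance X = X_L − X_C = 72.2 Ω
Z = 28.6 + j72.2 Ω
|Z| = √(28.6² + 72.2²) = 77.7 Ω
I = V/|Z| = 99.6 mA
V_L = I·|Z_L| = 0.0996 × 361 = 36.0 V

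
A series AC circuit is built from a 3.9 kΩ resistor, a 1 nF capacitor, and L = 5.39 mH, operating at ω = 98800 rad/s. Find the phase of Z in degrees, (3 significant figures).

-67.9°

X_L = ωL = 533 Ω
X_C = 1/(ωC) = 10100 Ω
Net reactance X = X_L − X_C = -9590 Ω
Z = 3900 − j9590 Ω
|Z| = √(3900² + 9590²) = 10400 Ω
∠Z = arctan(-9590/3900) = -67.9°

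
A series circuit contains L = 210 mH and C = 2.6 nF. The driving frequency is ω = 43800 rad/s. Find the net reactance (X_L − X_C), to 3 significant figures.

417 Ω

X_L = ωL = 9200 Ω
X_C = 1/(ωC) = 8780 Ω
X = 9200 − 8780 = 417 Ω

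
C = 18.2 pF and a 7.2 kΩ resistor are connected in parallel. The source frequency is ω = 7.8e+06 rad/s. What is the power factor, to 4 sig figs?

X_C = 1/(ωC) = 7044 Ω
Parallel: admittances add. Y = 1/R + jωC
Y = (0.0001389 + j0.0001420) S
|Y| = 0.0001986 S → |Z| = 1/|Y| = 5035 Ω, ∠Z = −∠Y = -45.63°
cos φ = cos(-45.63°) = 0.6993

0.6993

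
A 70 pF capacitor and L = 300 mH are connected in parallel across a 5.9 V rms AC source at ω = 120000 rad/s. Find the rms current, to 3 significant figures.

X_L = ωL = 36000 Ω
X_C = 1/(ωC) = 119000 Ω
Parallel: admittances add. Y = 1/(jωL) + jωC
Y = (0 − j1.94e-05) S
|Y| = 1.94e-05 S → |Z| = 1/|Y| = 51600 Ω, ∠Z = −∠Y = 90.0°
I = V/|Z| = 5.9/51600 = 114 μA

114 μA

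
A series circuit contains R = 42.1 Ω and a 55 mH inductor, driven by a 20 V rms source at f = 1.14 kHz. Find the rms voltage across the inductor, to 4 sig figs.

19.89 V

ω = 2πf = 7163 rad/s
X_L = ωL = 394.0 Ω
Z = 42.10 + j394.0 Ω
|Z| = √(42.10² + 394.0²) = 396.2 Ω
I = V/|Z| = 50.48 mA
V_L = I·|Z_L| = 0.05048 × 394.0 = 19.89 V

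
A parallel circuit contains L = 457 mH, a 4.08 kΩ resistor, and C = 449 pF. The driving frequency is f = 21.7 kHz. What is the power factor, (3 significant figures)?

0.983

ω = 2πf = 136300 rad/s
X_L = ωL = 62300 Ω
X_C = 1/(ωC) = 16300 Ω
Parallel: admittances add. Y = 1/R + 1/(jωL) + jωC
Y = (0.000245 + j4.52e-05) S
|Y| = 0.000249 S → |Z| = 1/|Y| = 4010 Ω, ∠Z = −∠Y = -10.4°
cos φ = cos(-10.4°) = 0.983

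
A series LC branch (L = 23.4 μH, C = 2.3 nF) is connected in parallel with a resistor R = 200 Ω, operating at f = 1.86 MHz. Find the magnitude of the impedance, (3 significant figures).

ω = 2πf = 1.169e+07 rad/s
X_L = ωL = 273 Ω
X_C = 1/(ωC) = 37.2 Ω
Branch 1: Z₁ = R = 200 Ω
Branch 2 (series LC): Z₂ = j(X_L − X_C) = j236 Ω
Parallel: Z = Z₁Z₂/(Z₁+Z₂), |Z| = 153 Ω, ∠Z = 40.2°

153 Ω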